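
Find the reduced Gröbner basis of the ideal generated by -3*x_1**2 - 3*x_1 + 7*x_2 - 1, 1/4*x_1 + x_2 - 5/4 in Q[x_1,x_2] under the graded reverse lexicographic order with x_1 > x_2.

f_1 = -3*x_1**2 - 3*x_1 + 7*x_2 - 1, LT = x_1**2.
f_2 = 1/4*x_1 + x_2 - 5/4, LT = x_1.

S(f_1,f_2): lcm = x_1**2. S = -4*x_1*x_2 + 6*x_1 - 7/3*x_2 + 1/3.
  leading term x_1*x_2: subtract (-16*x_2)·f_2 from -4*x_1*x_2 + 6*x_1 - 7/3*x_2 + 1/3 → 16*x_2**2 + 6*x_1 - 67/3*x_2 + 1/3
  leading term x_2**2: no divisor's leading term divides it; move 16*x_2**2 to the remainder.
  leading term x_1: subtract (24)·f_2 from 6*x_1 - 67/3*x_2 + 1/3 → -139/3*x_2 + 91/3
  leading term x_2: no divisor's leading term divides it; move -139/3*x_2 to the remainder.
  leading term 1: no divisor's leading term divides it; move 91/3 to the remainder.
  remainder 16*x_2**2 - 139/3*x_2 + 91/3 ≠ 0; add g_3 = 16*x_2**2 - 139/3*x_2 + 91/3 to the basis.

The other S-polynomials (S(f_1,g_3), S(f_2,g_3)) all reduce to 0 modulo the current basis, so we have a Gröbner basis.
Inter-reduce: drop elements whose leading term is divisible by another's, tail-reduce, and make monic.

G = {x_2**2 - 139/48*x_2 + 91/48, x_1 + 4*x_2 - 5}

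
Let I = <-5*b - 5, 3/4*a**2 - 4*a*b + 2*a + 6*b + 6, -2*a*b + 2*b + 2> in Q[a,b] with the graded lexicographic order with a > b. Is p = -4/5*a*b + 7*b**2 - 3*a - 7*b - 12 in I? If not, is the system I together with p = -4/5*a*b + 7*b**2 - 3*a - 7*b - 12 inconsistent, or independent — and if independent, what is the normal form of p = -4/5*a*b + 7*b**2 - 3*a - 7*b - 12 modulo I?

First compute the reduced Gröbner basis of I by Buchberger's algorithm.
f_1 = -5*b - 5, LT = b.
f_2 = 3/4*a**2 - 4*a*b + 2*a + 6*b + 6, LT = a**2.
f_3 = -2*a*b + 2*b + 2, LT = a*b.

S(f_1,f_2): leading monomials are coprime, so the S-polynomial reduces to 0 (Buchberger's first criterion).
S(f_1,f_3): lcm = a*b. S = a + b + 1.
  leading term a: no divisor's leading term divides it; move a to the remainder.
  leading term b: subtract (-1/5)·f_1 from b + 1 → 0
  remainder a ≠ 0; add h_4 = a to the basis.

S(f_2,f_3): lcm = a**2*b. S = -16/3*a*b**2 + 11/3*a*b + 8*b**2 + a + 8*b.
  leading term a*b**2: subtract (16/15*a*b)·f_1 from -16/3*a*b**2 + 11/3*a*b + 8*b**2 + a + 8*b → 9*a*b + 8*b**2 + a + 8*b
  leading term a*b: subtract (-9/5*a)·f_1 from 9*a*b + 8*b**2 + a + 8*b → 8*b**2 - 8*a + 8*b
  leading term b**2: subtract (-8/5*b)·f_1 from 8*b**2 - 8*a + 8*b → -8*a
  leading term a: subtract (-8)·h_4 from -8*a → 0
  remainder 0.

S(f_1,h_4): leading monomials are coprime, so the S-polynomial reduces to 0 (Buchberger's first criterion).
S(f_2,h_4): lcm = a**2. S = -16/3*a*b + 8/3*a + 8*b + 8.
  leading term a*b: subtract (16/15*a)·f_1 from -16/3*a*b + 8/3*a + 8*b + 8 → 8*a + 8*b + 8
  leading term a: subtract (8)·h_4 from 8*a + 8*b + 8 → 8*b + 8
  leading term b: subtract (-8/5)·f_1 from 8*b + 8 → 0
  remainder 0.

S(f_3,h_4): lcm = a*b. S = -b - 1.
  leading term b: subtract (1/5)·f_1 from -b - 1 → 0
  remainder 0.

Every S-polynomial of the final basis reduces to 0, so we have a Gröbner basis.
Inter-reduce: drop elements whose leading term is divisible by another's, tail-reduce, and make monic.
Reduced Gröbner basis: {a, b + 1}.
Label its elements g_1 = a, g_2 = b + 1.

Reduce p = -4/5*a*b + 7*b**2 - 3*a - 7*b - 12 modulo G:
  leading term a*b: subtract (-4/5*b)·g_1 from -4/5*a*b + 7*b**2 - 3*a - 7*b - 12 → 7*b**2 - 3*a - 7*b - 12
  leading term b**2: subtract (7*b)·g_2 from 7*b**2 - 3*a - 7*b - 12 → -3*a - 14*b - 12
  leading term a: subtract (-3)·g_1 from -3*a - 14*b - 12 → -14*b - 12
  leading term b: subtract (-14)·g_2 from -14*b - 12 → 2
  leading term 1: no divisor's leading term divides it; move 2 to the remainder.
  normal form = 2.
The normal form is nonzero, so p ∉ I. Since p minus its normal form lies in I, I + (p) = I + (r) where r = 2; decide whether this ideal is the whole ring.
Here r = 2 is a nonzero constant, hence a unit: 1 ∈ I + (p), the Gröbner basis of I + (p) is {1}, and the enlarged system has no common solution — adjoining p is inconsistent.

Adjoining -4/5*a*b + 7*b**2 - 3*a - 7*b - 12 makes the ideal the whole ring: the system is inconsistent.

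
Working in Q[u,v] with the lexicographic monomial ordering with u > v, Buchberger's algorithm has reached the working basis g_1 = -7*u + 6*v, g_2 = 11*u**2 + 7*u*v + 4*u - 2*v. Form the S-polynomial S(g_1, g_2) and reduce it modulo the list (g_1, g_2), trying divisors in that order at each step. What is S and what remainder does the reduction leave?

lcm(LM(g_1), LM(g_2)) = u**2.
S = (lcm/LT(g_1))·g_1 − (lcm/LT(g_2))·g_2 = -115/77*u*v - 4/11*u + 2/11*v.
Reduce S modulo (g_1, g_2) in that order:
  leading term u*v: subtract (115/539*v)·g_1 from -115/77*u*v - 4/11*u + 2/11*v → -4/11*u - 690/539*v**2 + 2/11*v
  leading term u: subtract (4/77)·g_1 from -4/11*u - 690/539*v**2 + 2/11*v → -690/539*v**2 - 10/77*v
  leading term v**2: no divisor's leading term divides it; move -690/539*v**2 to the remainder.
  leading term v: no divisor's leading term divides it; move -10/77*v to the remainder.
The remainder -690/539*v**2 - 10/77*v is nonzero, so it would be added as the next basis element.
An S-polynomial is built so that the two leading terms cancel; whether anything survives reduction is exactly the Gröbner-basis criterion.

S(g_1, g_2) = -115/77*u*v - 4/11*u + 2/11*v; remainder on division = -690/539*v**2 - 10/77*v.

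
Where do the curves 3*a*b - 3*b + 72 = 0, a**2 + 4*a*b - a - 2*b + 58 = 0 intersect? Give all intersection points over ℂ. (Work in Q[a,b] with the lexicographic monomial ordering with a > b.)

Compute a lex Gröbner basis by Buchberger's algorithm.
f_1 = 3*a*b - 3*b + 72, LT = a*b.
f_2 = a**2 + 4*a*b - a - 2*b + 58, LT = a**2.

S(f_1,f_2): lcm = a**2*b. S = -4*a*b**2 + 24*a + 2*b**2 - 58*b.
  reduce S modulo (f_1, f_2):
  remainder 24*a - 2*b**2 + 38*b ≠ 0; add h_3 = 24*a - 2*b**2 + 38*b to the basis.

S(f_1,h_3): lcm = a*b. S = 1/12*b**3 - 19/12*b**2 - b + 24.
  reduce S modulo (f_1, f_2, h_3):
  remainder 1/12*b**3 - 19/12*b**2 - b + 24 ≠ 0; add h_4 = 1/12*b**3 - 19/12*b**2 - b + 24 to the basis.

The other S-polynomials (S(f_2,h_3), S(f_1,h_4), S(f_2,h_4), S(h_3,h_4)) all reduce to 0 modulo the current basis, so we have a Gröbner basis.
Inter-reduce: drop elements whose leading term is divisible by another's, tail-reduce, and make monic.
Reduced Gröbner basis: {a - 1/12*b**2 + 19/12*b, b**3 - 19*b**2 - 12*b + 288}.

A lex Gröbner basis eliminates variables successively. Here b**3 - 19*b**2 - 12*b + 288 depends only on b, with roots {4, 15/2 - 3*sqrt(57)/2, 15/2 + 3*sqrt(57)/2}; lifting each root through the earlier basis elements recovers the full solutions.
  b = 4: the earlier basis element becomes a + 5 = 0, giving a = -5 — point (-5, 4).
  b = 15/2 - 3*sqrt(57)/2: the earlier basis element becomes a - sqrt(57)/2 - 7/2 = 0, giving a = 7/2 + sqrt(57)/2 — point (7/2 + sqrt(57)/2, 15/2 - 3*sqrt(57)/2).
  b = 15/2 + 3*sqrt(57)/2: the earlier basis element becomes a - 7/2 + sqrt(57)/2 = 0, giving a = 7/2 - sqrt(57)/2 — point (7/2 - sqrt(57)/2, 15/2 + 3*sqrt(57)/2).

{(-5, 4), (7/2 + sqrt(57)/2, 15/2 - 3*sqrt(57)/2), (7/2 - sqrt(57)/2, 15/2 + 3*sqrt(57)/2)}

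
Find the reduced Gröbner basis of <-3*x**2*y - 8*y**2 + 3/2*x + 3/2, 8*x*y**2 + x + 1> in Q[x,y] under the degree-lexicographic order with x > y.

f_1 = -3*x**2*y - 8*y**2 + 3/2*x + 3/2, LT = x**2*y.
f_2 = 8*x*y**2 + x + 1, LT = x*y**2.

S(f_1,f_2): lcm = x**2*y**2. S = 8/3*y**3 - 1/8*x**2 - 1/2*x*y - 1/8*x - 1/2*y.
  reduce S modulo (f_1, f_2):
  remainder 8/3*y**3 - 1/8*x**2 - 1/2*x*y - 1/8*x - 1/2*y ≠ 0; add g_3 = 8/3*y**3 - 1/8*x**2 - 1/2*x*y - 1/8*x - 1/2*y to the basis.

S(f_1,g_3): lcm = x**2*y**3. S = 3/64*x**4 + 3/16*x**3*y + 8/3*y**4 + 3/64*x**3 + 3/16*x**2*y - 1/2*x*y**2 - 1/2*y**2.
  reduce S modulo (f_1, f_2, g_3):
  remainder 3/64*x**4 + 3/64*x**3 + 3/32*x**2 + 1/8*x*y - 5/6*y**2 + 5/16*x + 7/32 ≠ 0; add g_4 = 3/64*x**4 + 3/64*x**3 + 3/32*x**2 + 1/8*x*y - 5/6*y**2 + 5/16*x + 7/32 to the basis.

S(f_2,g_3): lcm = x*y**3. S = 3/64*x**3 + 3/16*x**2*y + 3/64*x**2 + 5/16*x*y + 1/8*y.
  reduce S modulo (f_1, f_2, g_3, g_4):
  remainder 3/64*x**3 + 3/64*x**2 + 5/16*x*y - 1/2*y**2 + 3/32*x + 1/8*y + 3/32 ≠ 0; add g_5 = 3/64*x**3 + 3/64*x**2 + 5/16*x*y - 1/2*y**2 + 3/32*x + 1/8*y + 3/32 to the basis.

The other S-polynomials (S(f_1,g_4), S(f_2,g_4), S(g_3,g_4), S(f_1,g_5), S(f_2,g_5), S(g_3,g_5), S(g_4,g_5)) all reduce to 0 modulo the current basis, so we have a Gröbner basis.
Inter-reduce: drop elements whose leading term is divisible by another's, tail-reduce, and make monic.

G = {x**3 + x**2 + 20/3*x*y - 32/3*y**2 + 2*x + 8/3*y + 2, x**2*y + 8/3*y**2 - 1/2*x - 1/2, x*y**2 + 1/8*x + 1/8, y**3 - 3/64*x**2 - 3/16*x*y - 3/64*x - 3/16*y}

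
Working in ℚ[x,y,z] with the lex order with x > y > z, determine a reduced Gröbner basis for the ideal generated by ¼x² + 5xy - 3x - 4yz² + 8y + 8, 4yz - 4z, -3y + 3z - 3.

f_1 = ¼x² + 5xy - 3x - 4yz² + 8y + 8, LT = x².
f_2 = 4yz - 4z, LT = yz.
f_3 = -3y + 3z - 3, LT = y.

S(f_2,f_3): lcm = yz. S = z² - 2z.
  leading term z²: no divisor's leading term divides it; move z² to the remainder.
  leading term z: no divisor's leading term divides it; move -2z to the remainder.
  remainder z² - 2z ≠ 0; add g_4 = z² - 2z to the basis.

The other S-polynomials (S(f_1,f_2), S(f_1,f_3), S(f_1,g_4), S(f_2,g_4), S(f_3,g_4)) all reduce to 0 modulo the current basis, so we have a Gröbner basis.
Inter-reduce: drop elements whose leading term is divisible by another's, tail-reduce, and make monic.

G = {x² + 20xz - 32x, y - z + 1, z² - 2z}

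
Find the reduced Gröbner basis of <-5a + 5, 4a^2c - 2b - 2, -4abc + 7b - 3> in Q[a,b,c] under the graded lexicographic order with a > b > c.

G = {c^2 - 9/4c + 5/4, a - 1, b - 2c + 1}

f_1 = -5a + 5, LT = a.
f_2 = 4a^2c - 2b - 2, LT = a^2c.
f_3 = -4abc + 7b - 3, LT = abc.

S(f_1,f_2): lcm = a^2c. S = -ac + 1/2b + 1/2.
  leading term ac: subtract (1/5c)·f_1 from -ac + 1/2b + 1/2 → 1/2b - c + 1/2
  leading term b: no divisor's leading term divides it; move 1/2b to the remainder.
  leading term c: no divisor's leading term divides it; move -c to the remainder.
  leading term 1: no divisor's leading term divides it; move 1/2 to the remainder.
  remainder 1/2b - c + 1/2 ≠ 0; add g_4 = 1/2b - c + 1/2 to the basis.

S(f_1,f_3): lcm = abc. S = -bc + 7/4b - 3/4.
  leading term bc: subtract (-2c)·g_4 from -bc + 7/4b - 3/4 → -2c^2 + 7/4b + c - 3/4
  leading term c^2: no divisor's leading term divides it; move -2c^2 to the remainder.
  leading term b: subtract (7/2)·g_4 from 7/4b + c - 3/4 → 9/2c - 5/2
  leading term c: no divisor's leading term divides it; move 9/2c to the remainder.
  leading term 1: no divisor's leading term divides it; move -5/2 to the remainder.
  remainder -2c^2 + 9/2c - 5/2 ≠ 0; add g_5 = -2c^2 + 9/2c - 5/2 to the basis.

The other S-polynomials (S(f_2,f_3), S(f_1,g_4), S(f_2,g_4), S(f_3,g_4), S(f_1,g_5), S(f_2,g_5), S(f_3,g_5), S(g_4,g_5)) all reduce to 0 modulo the current basis, so we have a Gröbner basis.
Inter-reduce: drop elements whose leading term is divisible by another's, tail-reduce, and make monic.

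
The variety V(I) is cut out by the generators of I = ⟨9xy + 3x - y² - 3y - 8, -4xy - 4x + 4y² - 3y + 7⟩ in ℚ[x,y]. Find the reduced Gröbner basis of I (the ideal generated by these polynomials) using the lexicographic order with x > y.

G = {x - 4/3y² + 13/8y - 31/24, y³ - 31/32y² + 5/16y - 11/32}

Buchberger's algorithm terminates because the ascending chain of leading-term ideals stabilizes.

f_1 = 9xy + 3x - y² - 3y - 8, LT = xy.
f_2 = -4xy - 4x + 4y² - 3y + 7, LT = xy.

S(f_1,f_2): lcm = xy. S = -⅔x + 8/9y² - 13/12y + 31/36.
  leading term x: no divisor's leading term divides it; move -⅔x to the remainder.
  leading term y²: no divisor's leading term divides it; move 8/9y² to the remainder.
  leading term y: no divisor's leading term divides it; move -13/12y to the remainder.
  leading term 1: no divisor's leading term divides it; move 31/36 to the remainder.
  remainder -⅔x + 8/9y² - 13/12y + 31/36 ≠ 0; add g_3 = -⅔x + 8/9y² - 13/12y + 31/36 to the basis.

S(f_1,g_3): lcm = xy. S = ⅓x + 4/3y³ - 125/72y² + 23/24y - 8/9.
  leading term x: subtract (-½)·g_3 from ⅓x + 4/3y³ - 125/72y² + 23/24y - 8/9 → 4/3y³ - 31/24y² + 5/12y - 11/24
  leading term y³: no divisor's leading term divides it; move 4/3y³ to the remainder.
  leading term y²: no divisor's leading term divides it; move -31/24y² to the remainder.
  leading term y: no divisor's leading term divides it; move 5/12y to the remainder.
  leading term 1: no divisor's leading term divides it; move -11/24 to the remainder.
  remainder 4/3y³ - 31/24y² + 5/12y - 11/24 ≠ 0; add g_4 = 4/3y³ - 31/24y² + 5/12y - 11/24 to the basis.

The other S-polynomials (S(f_2,g_3), S(f_1,g_4), S(f_2,g_4), S(g_3,g_4)) all reduce to 0 modulo the current basis, so we have a Gröbner basis.
Inter-reduce: drop elements whose leading term is divisible by another's, tail-reduce, and make monic.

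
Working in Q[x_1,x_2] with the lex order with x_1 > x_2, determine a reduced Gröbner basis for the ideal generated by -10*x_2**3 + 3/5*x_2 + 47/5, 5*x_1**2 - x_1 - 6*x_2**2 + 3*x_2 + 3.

f_1 = -10*x_2**3 + 3/5*x_2 + 47/5, LT = x_2**3.
f_2 = 5*x_1**2 - x_1 - 6*x_2**2 + 3*x_2 + 3, LT = x_1**2.

The S-polynomials (S(f_1,f_2)) all reduce to 0 modulo the current basis, so we have a Gröbner basis.

G = {x_1**2 - 1/5*x_1 - 6/5*x_2**2 + 3/5*x_2 + 3/5, x_2**3 - 3/50*x_2 - 47/50}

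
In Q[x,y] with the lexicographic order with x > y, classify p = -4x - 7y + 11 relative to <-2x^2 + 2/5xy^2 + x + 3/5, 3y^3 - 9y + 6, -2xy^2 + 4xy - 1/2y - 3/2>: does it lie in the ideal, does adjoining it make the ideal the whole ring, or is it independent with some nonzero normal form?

-4x - 7y + 11 lies in I (it reduces to 0).

First compute the reduced Gröbner basis of I by Buchberger's algorithm.
f_1 = -2x^2 + 2/5xy^2 + x + 3/5, LT = x^2.
f_2 = 3y^3 - 9y + 6, LT = y^3.
f_3 = -2xy^2 + 4xy - 1/2y - 3/2, LT = xy^2.

S(f_1,f_3): lcm = x^2y^2. S = 2x^2y - 1/5xy^4 - 1/2xy^2 - 1/4xy - 3/4x - 3/10y^2.
  leading term x^2y: subtract (-y)·f_1 from 2x^2y - 1/5xy^4 - 1/2xy^2 - 1/4xy - 3/4x - 3/10y^2 → -1/5xy^4 + 2/5xy^3 - 1/2xy^2 + 3/4xy - 3/4x - 3/10y^2 + 3/5y
  leading term xy^4: subtract (-1/15xy)·f_2 from -1/5xy^4 + 2/5xy^3 - 1/2xy^2 + 3/4xy - 3/4x - 3/10y^2 + 3/5y → 2/5xy^3 - 11/10xy^2 + 23/20xy - 3/4x - 3/10y^2 + 3/5y
  leading term xy^3: subtract (2/15x)·f_2 from 2/5xy^3 - 11/10xy^2 + 23/20xy - 3/4x - 3/10y^2 + 3/5y → -11/10xy^2 + 47/20xy - 31/20x - 3/10y^2 + 3/5y
  leading term xy^2: subtract (11/20)·f_3 from -11/10xy^2 + 47/20xy - 31/20x - 3/10y^2 + 3/5y → 3/20xy - 31/20x - 3/10y^2 + 7/8y + 33/40
  leading term xy: no divisor's leading term divides it; move 3/20xy to the remainder.
  leading term x: no divisor's leading term divides it; move -31/20x to the remainder.
  leading term y^2: no divisor's leading term divides it; move -3/10y^2 to the remainder.
  leading term y: no divisor's leading term divides it; move 7/8y to the remainder.
  leading term 1: no divisor's leading term divides it; move 33/40 to the remainder.
  remainder 3/20xy - 31/20x - 3/10y^2 + 7/8y + 33/40 ≠ 0; add h_4 = 3/20xy - 31/20x - 3/10y^2 + 7/8y + 33/40 to the basis.

S(f_2,f_3): lcm = xy^3. S = 2xy^2 - 3xy + 2x - 1/4y^2 - 3/4y.
  leading term xy^2: subtract (-1)·f_3 from 2xy^2 - 3xy + 2x - 1/4y^2 - 3/4y → xy + 2x - 1/4y^2 - 5/4y - 3/2
  leading term xy: subtract (20/3)·h_4 from xy + 2x - 1/4y^2 - 5/4y - 3/2 → 37/3x + 7/4y^2 - 85/12y - 7
  leading term x: no divisor's leading term divides it; move 37/3x to the remainder.
  leading term y^2: no divisor's leading term divides it; move 7/4y^2 to the remainder.
  leading term y: no divisor's leading term divides it; move -85/12y to the remainder.
  leading term 1: no divisor's leading term divides it; move -7 to the remainder.
  remainder 37/3x + 7/4y^2 - 85/12y - 7 ≠ 0; add h_5 = 37/3x + 7/4y^2 - 85/12y - 7 to the basis.

S(f_1,h_4): lcm = x^2y. S = 31/3x^2 - 1/5xy^3 + 2xy^2 - 19/3xy - 11/2x - 3/10y.
  leading term x^2: subtract (-31/6)·f_1 from 31/3x^2 - 1/5xy^3 + 2xy^2 - 19/3xy - 11/2x - 3/10y → -1/5xy^3 + 61/15xy^2 - 19/3xy - 1/3x - 3/10y + 31/10
  leading term xy^3: subtract (-1/15x)·f_2 from -1/5xy^3 + 61/15xy^2 - 19/3xy - 1/3x - 3/10y + 31/10 → 61/15xy^2 - 104/15xy + 1/15x - 3/10y + 31/10
  leading term xy^2: subtract (-61/30)·f_3 from 61/15xy^2 - 104/15xy + 1/15x - 3/10y + 31/10 → 6/5xy + 1/15x - 79/60y + 1/20
  leading term xy: subtract (8)·h_4 from 6/5xy + 1/15x - 79/60y + 1/20 → 187/15x + 12/5y^2 - 499/60y - 131/20
  leading term x: subtract (187/185)·h_5 from 187/15x + 12/5y^2 - 499/60y - 131/20 → 467/740y^2 - 214/185y + 389/740
  leading term y^2: no divisor's leading term divides it; move 467/740y^2 to the remainder.
  leading term y: no divisor's leading term divides it; move -214/185y to the remainder.
  leading term 1: no divisor's leading term divides it; move 389/740 to the remainder.
  remainder 467/740y^2 - 214/185y + 389/740 ≠ 0; add h_6 = 467/740y^2 - 214/185y + 389/740 to the basis.

S(f_2,h_4): lcm = xy^3. S = 31/3xy^2 - 3xy + 2x + 2y^4 - 35/6y^3 - 11/2y^2.
  leading term xy^2: subtract (-31/6)·f_3 from 31/3xy^2 - 3xy + 2x + 2y^4 - 35/6y^3 - 11/2y^2 → 53/3xy + 2x + 2y^4 - 35/6y^3 - 11/2y^2 - 31/12y - 31/4
  leading term xy: subtract (1060/9)·h_4 from 53/3xy + 2x + 2y^4 - 35/6y^3 - 11/2y^2 - 31/12y - 31/4 → 1661/9x + 2y^4 - 35/6y^3 + 179/6y^2 - 3803/36y - 1259/12
  leading term x: subtract (1661/111)·h_5 from 1661/9x + 2y^4 - 35/6y^3 + 179/6y^2 - 3803/36y - 1259/12 → 2y^4 - 35/6y^3 + 1619/444y^2 + 79/222y - 25/148
  leading term y^4: subtract (2/3y)·f_2 from 2y^4 - 35/6y^3 + 1619/444y^2 + 79/222y - 25/148 → -35/6y^3 + 4283/444y^2 - 809/222y - 25/148
  leading term y^3: subtract (-35/18)·f_2 from -35/6y^3 + 4283/444y^2 - 809/222y - 25/148 → 4283/444y^2 - 2347/111y + 5105/444
  leading term y^2: subtract (21415/1401)·h_6 from 4283/444y^2 - 2347/111y + 5105/444 → -1617/467y + 1617/467
  leading term y: no divisor's leading term divides it; move -1617/467y to the remainder.
  leading term 1: no divisor's leading term divides it; move 1617/467 to the remainder.
  remainder -1617/467y + 1617/467 ≠ 0; add h_7 = -1617/467y + 1617/467 to the basis.

The other S-polynomials (S(f_1,f_2), S(f_3,h_4), S(f_1,h_5), S(f_2,h_5), S(f_3,h_5), S(h_4,h_5), S(f_1,h_6), S(f_2,h_6), S(f_3,h_6), S(h_4,h_6), S(h_5,h_6), S(f_1,h_7), S(f_2,h_7), S(f_3,h_7), S(h_4,h_7), S(h_5,h_7), S(h_6,h_7)) all reduce to 0 modulo the current basis, so we have a Gröbner basis.
Inter-reduce: drop elements whose leading term is divisible by another's, tail-reduce, and make monic.
Reduced Gröbner basis: {x - 1, y - 1}.
Label its elements g_1 = x - 1, g_2 = y - 1.

Reduce p = -4x - 7y + 11 modulo G:
  leading term x: subtract (-4)·g_1 from -4x - 7y + 11 → -7y + 7
  leading term y: subtract (-7)·g_2 from -7y + 7 → 0
  normal form = 0.
Since the normal form is 0, p ∈ I.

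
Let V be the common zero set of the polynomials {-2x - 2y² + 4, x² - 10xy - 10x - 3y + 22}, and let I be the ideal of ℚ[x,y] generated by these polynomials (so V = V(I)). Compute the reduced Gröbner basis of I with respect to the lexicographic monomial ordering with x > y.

G = {x + y² - 2, y⁴ + 10y³ + 6y² - 23y + 6}

f_1 = -2x - 2y² + 4, LT = x.
f_2 = x² - 10xy - 10x - 3y + 22, LT = x².

S(f_1,f_2): lcm = x². S = xy² + 10xy + 8x + 3y - 22.
  reduce S modulo (f_1, f_2):
  remainder -y⁴ - 10y³ - 6y² + 23y - 6 ≠ 0; add g_3 = -y⁴ - 10y³ - 6y² + 23y - 6 to the basis.

The other S-polynomials (S(f_1,g_3), S(f_2,g_3)) all reduce to 0 modulo the current basis, so we have a Gröbner basis.
Inter-reduce: drop elements whose leading term is divisible by another's, tail-reduce, and make monic.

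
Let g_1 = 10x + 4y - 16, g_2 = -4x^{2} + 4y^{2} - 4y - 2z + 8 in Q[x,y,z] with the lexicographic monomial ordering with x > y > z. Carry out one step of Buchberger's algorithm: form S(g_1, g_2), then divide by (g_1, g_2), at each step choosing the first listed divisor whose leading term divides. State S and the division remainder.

lcm(LM(g_1), LM(g_2)) = x^{2}.
S = (lcm/LT(g_1))·g_1 − (lcm/LT(g_2))·g_2 = \tfrac{2}{5}xy - \tfrac{8}{5}x + y^{2} - y - \tfrac{1}{2}z + 2.
Reduce S modulo (g_1, g_2) in that order:
  leading term xy: subtract (\tfrac{1}{25}y)·g_1 from \tfrac{2}{5}xy - \tfrac{8}{5}x + y^{2} - y - \tfrac{1}{2}z + 2 → -\tfrac{8}{5}x + \tfrac{21}{25}y^{2} - \tfrac{9}{25}y - \tfrac{1}{2}z + 2
  leading term x: subtract (-\tfrac{4}{25})·g_1 from -\tfrac{8}{5}x + \tfrac{21}{25}y^{2} - \tfrac{9}{25}y - \tfrac{1}{2}z + 2 → \tfrac{21}{25}y^{2} + \tfrac{7}{25}y - \tfrac{1}{2}z - \tfrac{14}{25}
  leading term y^{2}: no divisor's leading term divides it; move \tfrac{21}{25}y^{2} to the remainder.
  leading term y: no divisor's leading term divides it; move \tfrac{7}{25}y to the remainder.
  leading term z: no divisor's leading term divides it; move -\tfrac{1}{2}z to the remainder.
  leading term 1: no divisor's leading term divides it; move -\tfrac{14}{25} to the remainder.
The remainder \tfrac{21}{25}y^{2} + \tfrac{7}{25}y - \tfrac{1}{2}z - \tfrac{14}{25} is nonzero, so it would be added as the next basis element.

S(g_1, g_2) = \tfrac{2}{5}xy - \tfrac{8}{5}x + y^{2} - y - \tfrac{1}{2}z + 2; remainder on division = \tfrac{21}{25}y^{2} + \tfrac{7}{25}y - \tfrac{1}{2}z - \tfrac{14}{25}.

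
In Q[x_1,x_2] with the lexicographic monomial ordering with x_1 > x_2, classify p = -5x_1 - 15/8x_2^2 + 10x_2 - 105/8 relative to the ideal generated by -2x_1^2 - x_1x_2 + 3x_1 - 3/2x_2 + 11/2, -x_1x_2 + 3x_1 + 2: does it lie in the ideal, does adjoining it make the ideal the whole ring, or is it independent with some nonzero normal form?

First compute the reduced Gröbner basis of I by Buchberger's algorithm.
f_1 = -2x_1^2 - x_1x_2 + 3x_1 - 3/2x_2 + 11/2, LT = x_1^2.
f_2 = -x_1x_2 + 3x_1 + 2, LT = x_1x_2.

S(f_1,f_2): lcm = x_1^2x_2. S = 3x_1^2 + 1/2x_1x_2^2 - 3/2x_1x_2 + 2x_1 + 3/4x_2^2 - 11/4x_2.
  reduce S modulo (f_1, f_2):
  remainder 2x_1 + 3/4x_2^2 - 4x_2 + 21/4 ≠ 0; add h_3 = 2x_1 + 3/4x_2^2 - 4x_2 + 21/4 to the basis.

S(f_2,h_3): lcm = x_1x_2. S = -3x_1 - 3/8x_2^3 + 2x_2^2 - 21/8x_2 - 2.
  reduce S modulo (f_1, f_2, h_3):
  remainder -3/8x_2^3 + 25/8x_2^2 - 69/8x_2 + 47/8 ≠ 0; add h_4 = -3/8x_2^3 + 25/8x_2^2 - 69/8x_2 + 47/8 to the basis.

The other S-polynomials (S(f_1,h_3), S(f_1,h_4), S(f_2,h_4), S(h_3,h_4)) all reduce to 0 modulo the current basis, so we have a Gröbner basis.
Inter-reduce: drop elements whose leading term is divisible by another's, tail-reduce, and make monic.
Reduced Gröbner basis: {x_1 + 3/8x_2^2 - 2x_2 + 21/8, x_2^3 - 25/3x_2^2 + 23x_2 - 47/3}.
Label its elements g_1 = x_1 + 3/8x_2^2 - 2x_2 + 21/8, g_2 = x_2^3 - 25/3x_2^2 + 23x_2 - 47/3.

Reduce p = -5x_1 - 15/8x_2^2 + 10x_2 - 105/8 modulo G:
  leading term x_1: subtract (-5)·g_1 from -5x_1 - 15/8x_2^2 + 10x_2 - 105/8 → 0
  normal form = 0.
Since the normal form is 0, p ∈ I.

-5x_1 - 15/8x_2^2 + 10x_2 - 105/8 lies in I (it reduces to 0).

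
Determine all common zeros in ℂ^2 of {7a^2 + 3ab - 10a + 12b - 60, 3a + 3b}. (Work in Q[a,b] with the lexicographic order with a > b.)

Compute a lex Gröbner basis by Buchberger's algorithm.
f_1 = 7a^2 + 3ab - 10a + 12b - 60, LT = a^2.
f_2 = 3a + 3b, LT = a.

S(f_1,f_2): lcm = a^2. S = -4/7ab - 10/7a + 12/7b - 60/7.
  leading term ab: subtract (-4/21b)·f_2 from -4/7ab - 10/7a + 12/7b - 60/7 → -10/7a + 4/7b^2 + 12/7b - 60/7
  leading term a: subtract (-10/21)·f_2 from -10/7a + 4/7b^2 + 12/7b - 60/7 → 4/7b^2 + 22/7b - 60/7
  leading term b^2: no divisor's leading term divides it; move 4/7b^2 to the remainder.
  leading term b: no divisor's leading term divides it; move 22/7b to the remainder.
  leading term 1: no divisor's leading term divides it; move -60/7 to the remainder.
  remainder 4/7b^2 + 22/7b - 60/7 ≠ 0; add h_3 = 4/7b^2 + 22/7b - 60/7 to the basis.

The other S-polynomials (S(f_1,h_3), S(f_2,h_3)) all reduce to 0 modulo the current basis, so we have a Gröbner basis.
Inter-reduce: drop elements whose leading term is divisible by another's, tail-reduce, and make monic.
Reduced Gröbner basis: {a + b, b^2 + 11/2b - 15}.

The lex basis is triangular: the last element involves only b. Solving b^2 + 11/2b - 15 = 0 gives b ∈ {-15/2, 2}; substituting each value into the earlier elements determines the remaining variables.
  b = -15/2: the earlier basis element becomes a - 15/2 = 0, giving a = 15/2 — point (15/2, -15/2).
  b = 2: the earlier basis element becomes a + 2 = 0, giving a = -2 — point (-2, 2).
Each listed point satisfies every original equation (direct substitution).
A lex Gröbner basis triangularizes the system, enabling back-substitution.

{(15/2, -15/2), (-2, 2)}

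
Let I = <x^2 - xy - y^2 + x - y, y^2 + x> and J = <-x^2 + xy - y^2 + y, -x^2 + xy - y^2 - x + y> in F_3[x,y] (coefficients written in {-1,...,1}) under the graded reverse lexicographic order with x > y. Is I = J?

Since reduced Gröbner bases are canonical representatives of ideals under a given ordering, it suffices to compute and compare them.
Buchberger on the first generating set:
f_1 = x^2 - xy - y^2 + x - y, LT = x^2.
f_2 = y^2 + x, LT = y^2.

S(f_1,f_2): leading monomials are coprime, so the S-polynomial reduces to 0 (Buchberger's first criterion).
Every S-polynomial of the final basis reduces to 0, so we have a Gröbner basis.
Inter-reduce: drop elements whose leading term is divisible by another's, tail-reduce, and make monic.
Reduced Gröbner basis: {x^2 - xy - x - y, y^2 + x}.

Buchberger on the second generating set:
h_1 = -x^2 + xy - y^2 + y, LT = x^2.
h_2 = -x^2 + xy - y^2 - x + y, LT = x^2.

S(h_1,h_2): lcm = x^2. S = -x.
  leading term x: no divisor's leading term divides it; move -x to the remainder.
  remainder -x ≠ 0; add k_3 = -x to the basis.

S(h_1,k_3): lcm = x^2. S = -xy + y^2 - y.
  leading term xy: subtract (y)·k_3 from -xy + y^2 - y → y^2 - y
  leading term y^2: no divisor's leading term divides it; move y^2 to the remainder.
  leading term y: no divisor's leading term divides it; move -y to the remainder.
  remainder y^2 - y ≠ 0; add k_4 = y^2 - y to the basis.

S(h_2,k_3): lcm = x^2. S = -xy + y^2 + x - y.
  leading term xy: subtract (y)·k_3 from -xy + y^2 + x - y → y^2 + x - y
  leading term y^2: subtract (1)·k_4 from y^2 + x - y → x
  leading term x: subtract (-1)·k_3 from x → 0
  remainder 0.

S(h_1,k_4): leading monomials are coprime, so the S-polynomial reduces to 0 (Buchberger's first criterion).
S(h_2,k_4): leading monomials are coprime, so the S-polynomial reduces to 0 (Buchberger's first criterion).
S(k_3,k_4): leading monomials are coprime, so the S-polynomial reduces to 0 (Buchberger's first criterion).
Every S-polynomial of the final basis reduces to 0, so we have a Gröbner basis.
Inter-reduce: drop elements whose leading term is divisible by another's, tail-reduce, and make monic.
Reduced Gröbner basis: {y^2 - y, x}.

Since the reduced bases disagree, the two ideals are not the same.

No, the ideals differ.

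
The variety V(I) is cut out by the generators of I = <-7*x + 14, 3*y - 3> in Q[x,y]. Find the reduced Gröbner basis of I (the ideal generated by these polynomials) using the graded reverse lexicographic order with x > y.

G = {x - 2, y - 1}

Buchberger's algorithm terminates because the ascending chain of leading-term ideals stabilizes.

f_1 = -7*x + 14, LT = x.
f_2 = 3*y - 3, LT = y.

The S-polynomials (S(f_1,f_2)) all reduce to 0 modulo the current basis, so we have a Gröbner basis.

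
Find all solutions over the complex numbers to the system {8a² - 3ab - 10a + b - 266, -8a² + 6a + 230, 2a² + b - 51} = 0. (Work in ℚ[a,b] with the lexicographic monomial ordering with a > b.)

Compute a lex Gröbner basis by Buchberger's algorithm.
f_1 = 8a² - 3ab - 10a + b - 266, LT = a².
f_2 = -8a² + 6a + 230, LT = a².
f_3 = 2a² + b - 51, LT = a².

S(f_1,f_2): lcm = a². S = -⅜ab - ½a + ⅛b - 9/2.
  reduce S modulo (f_1, f_2, f_3):
  remainder -⅜ab - ½a + ⅛b - 9/2 ≠ 0; add h_4 = -⅜ab - ½a + ⅛b - 9/2 to the basis.

S(f_1,f_3): lcm = a². S = -⅜ab - 5/4a - ⅜b - 31/4.
  reduce S modulo (f_1, f_2, f_3, h_4):
  remainder -¾a - ½b - 13/4 ≠ 0; add h_5 = -¾a - ½b - 13/4 to the basis.

S(f_1,h_4): lcm = a²b. S = -4/3a² - ⅜ab² - 11/12ab - 12a + ⅛b² - 133/4b.
  reduce S modulo (f_1, f_2, f_3, h_4, h_5):
  remainder -556/27b + 556/27 ≠ 0; add h_6 = -556/27b + 556/27 to the basis.

The other S-polynomials (S(f_2,f_3), S(f_2,h_4), S(f_3,h_4), S(f_1,h_5), S(f_2,h_5), S(f_3,h_5), S(h_4,h_5), S(f_1,h_6), S(f_2,h_6), S(f_3,h_6), S(h_4,h_6), S(h_5,h_6)) all reduce to 0 modulo the current basis, so we have a Gröbner basis.
Inter-reduce: drop elements whose leading term is divisible by another's, tail-reduce, and make monic.
Reduced Gröbner basis: {a + 5, b - 1}.

Elimination: the polynomial b - 1 lies in the elimination ideal for b, so b ∈ {1}. For each such b, the remaining basis elements (now univariate) give the rest of the solution.
  b = 1: the earlier basis element becomes a + 5 = 0, giving a = -5 — point (-5, 1).
A lex Gröbner basis triangularizes the system, enabling back-substitution.

{(-5, 1)}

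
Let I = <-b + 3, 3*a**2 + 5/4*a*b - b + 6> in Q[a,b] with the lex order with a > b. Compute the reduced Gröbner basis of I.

G = {a**2 + 5/4*a + 1, b - 3}

f_1 = -b + 3, LT = b.
f_2 = 3*a**2 + 5/4*a*b - b + 6, LT = a**2.

The S-polynomials (S(f_1,f_2)) all reduce to 0 modulo the current basis, so we have a Gröbner basis.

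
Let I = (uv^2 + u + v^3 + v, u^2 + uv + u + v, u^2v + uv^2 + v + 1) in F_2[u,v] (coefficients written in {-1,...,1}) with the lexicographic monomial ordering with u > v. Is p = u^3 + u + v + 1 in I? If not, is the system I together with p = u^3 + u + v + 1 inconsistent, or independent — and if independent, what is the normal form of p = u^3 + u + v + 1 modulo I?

u^3 + u + v + 1 is independent of I; its normal form modulo I is v + 1.

First compute the reduced Gröbner basis of I by Buchberger's algorithm.
f_1 = uv^2 + u + v^3 + v, LT = uv^2.
f_2 = u^2 + uv + u + v, LT = u^2.
f_3 = u^2v + uv^2 + v + 1, LT = u^2v.

S(f_1,f_3): lcm = u^2v^2. S = u^2 + uv + v^2 + v.
  reduce S modulo (f_1, f_2, f_3):
  remainder u + v^2 ≠ 0; add h_4 = u + v^2 to the basis.

S(f_2,f_3): lcm = u^2v. S = uv + v^2 + v + 1.
  reduce S modulo (f_1, f_2, f_3, h_4):
  remainder v^3 + v^2 + v + 1 ≠ 0; add h_5 = v^3 + v^2 + v + 1 to the basis.

The other S-polynomials (S(f_1,f_2), S(f_1,h_4), S(f_2,h_4), S(f_3,h_4), S(f_1,h_5), S(f_2,h_5), S(f_3,h_5), S(h_4,h_5)) all reduce to 0 modulo the current basis, so we have a Gröbner basis.
Inter-reduce: drop elements whose leading term is divisible by another's, tail-reduce, and make monic.
Reduced Gröbner basis: {u + v^2, v^3 + v^2 + v + 1}.
Label its elements g_1 = u + v^2, g_2 = v^3 + v^2 + v + 1.

Reduce p = u^3 + u + v + 1 modulo G:
  leading term u^3: subtract (u^2)·g_1 from u^3 + u + v + 1 → u^2v^2 + u + v + 1
  leading term u^2v^2: subtract (uv^2)·g_1 from u^2v^2 + u + v + 1 → uv^4 + u + v + 1
  leading term uv^4: subtract (v^4)·g_1 from uv^4 + u + v + 1 → u + v^6 + v + 1
  leading term u: subtract (1)·g_1 from u + v^6 + v + 1 → v^6 + v^2 + v + 1
  leading term v^6: subtract (v^3)·g_2 from v^6 + v^2 + v + 1 → v^5 + v^4 + v^3 + v^2 + v + 1
  leading term v^5: subtract (v^2)·g_2 from v^5 + v^4 + v^3 + v^2 + v + 1 → v + 1
  leading term v: no divisor's leading term divides it; move v to the remainder.
  leading term 1: no divisor's leading term divides it; move 1 to the remainder.
  normal form = v + 1.
The normal form is nonzero, so p ∉ I. Since p minus its normal form lies in I, I + (p) = I + (r) where r = v + 1; decide whether this ideal is the whole ring.
Run Buchberger on G together with r (pairs among the g_i already reduce to 0 since G is a Gröbner basis):
g_1 = u + v^2, LT = u.
g_2 = v^3 + v^2 + v + 1, LT = v^3.
r = v + 1, LT = v.

The S-polynomials (S(g_1,g_2), S(g_1,r), S(g_2,r)) all reduce to 0 modulo the current basis, so we have a Gröbner basis.
Inter-reduce: drop elements whose leading term is divisible by another's, tail-reduce, and make monic.
Reduced Gröbner basis: {u + 1, v + 1}.
The reduced Gröbner basis of I + (p) is {u + 1, v + 1} ≠ {1}, a proper ideal, so the enlarged system stays consistent: p is independent of I, with normal form v + 1.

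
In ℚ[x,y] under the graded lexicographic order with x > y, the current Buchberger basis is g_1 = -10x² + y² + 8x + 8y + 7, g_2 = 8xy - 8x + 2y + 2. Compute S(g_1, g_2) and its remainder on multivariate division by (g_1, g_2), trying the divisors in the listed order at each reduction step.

S(g_1, g_2) = -1/10y³ + x² - 21/20xy - ⅘y² - ¼x - 7/10y; remainder on division = -1/10y³ - 7/10y² - ½x + 29/80y + 77/80.

lcm(LM(g_1), LM(g_2)) = x²y.
S = (lcm/LT(g_1))·g_1 − (lcm/LT(g_2))·g_2 = -1/10y³ + x² - 21/20xy - ⅘y² - ¼x - 7/10y.
Reduce S modulo (g_1, g_2) in that order:
  leading term y³: no divisor's leading term divides it; move -1/10y³ to the remainder.
  leading term x²: subtract (-1/10)·g_1 from x² - 21/20xy - ⅘y² - ¼x - 7/10y → -21/20xy - 7/10y² + 11/20x + 1/10y + 7/10
  leading term xy: subtract (-21/160)·g_2 from -21/20xy - 7/10y² + 11/20x + 1/10y + 7/10 → -7/10y² - ½x + 29/80y + 77/80
  leading term y²: no divisor's leading term divides it; move -7/10y² to the remainder.
  leading term x: no divisor's leading term divides it; move -½x to the remainder.
  leading term y: no divisor's leading term divides it; move 29/80y to the remainder.
  leading term 1: no divisor's leading term divides it; move 77/80 to the remainder.
The remainder -1/10y³ - 7/10y² - ½x + 29/80y + 77/80 is nonzero, so it would be added as the next basis element.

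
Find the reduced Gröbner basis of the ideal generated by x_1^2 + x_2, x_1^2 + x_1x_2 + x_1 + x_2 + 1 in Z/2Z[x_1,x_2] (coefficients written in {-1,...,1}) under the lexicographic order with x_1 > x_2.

G = {x_1 + x_2^2 + x_2, x_2^3 + x_2 + 1}

f_1 = x_1^2 + x_2, LT = x_1^2.
f_2 = x_1^2 + x_1x_2 + x_1 + x_2 + 1, LT = x_1^2.

S(f_1,f_2): lcm = x_1^2. S = x_1x_2 + x_1 + 1.
  leading term x_1x_2: no divisor's leading term divides it; move x_1x_2 to the remainder.
  leading term x_1: no divisor's leading term divides it; move x_1 to the remainder.
  leading term 1: no divisor's leading term divides it; move 1 to the remainder.
  remainder x_1x_2 + x_1 + 1 ≠ 0; add g_3 = x_1x_2 + x_1 + 1 to the basis.

S(f_1,g_3): lcm = x_1^2x_2. S = x_1^2 + x_1 + x_2^2.
  leading term x_1^2: subtract (1)·f_1 from x_1^2 + x_1 + x_2^2 → x_1 + x_2^2 + x_2
  leading term x_1: no divisor's leading term divides it; move x_1 to the remainder.
  leading term x_2^2: no divisor's leading term divides it; move x_2^2 to the remainder.
  leading term x_2: no divisor's leading term divides it; move x_2 to the remainder.
  remainder x_1 + x_2^2 + x_2 ≠ 0; add g_4 = x_1 + x_2^2 + x_2 to the basis.

S(g_3,g_4): lcm = x_1x_2. S = x_1 + x_2^3 + x_2^2 + 1.
  leading term x_1: subtract (1)·g_4 from x_1 + x_2^3 + x_2^2 + 1 → x_2^3 + x_2 + 1
  leading term x_2^3: no divisor's leading term divides it; move x_2^3 to the remainder.
  leading term x_2: no divisor's leading term divides it; move x_2 to the remainder.
  leading term 1: no divisor's leading term divides it; move 1 to the remainder.
  remainder x_2^3 + x_2 + 1 ≠ 0; add g_5 = x_2^3 + x_2 + 1 to the basis.

The other S-polynomials (S(f_2,g_3), S(f_1,g_4), S(f_2,g_4), S(f_1,g_5), S(f_2,g_5), S(g_3,g_5), S(g_4,g_5)) all reduce to 0 modulo the current basis, so we have a Gröbner basis.
Inter-reduce: drop elements whose leading term is divisible by another's, tail-reduce, and make monic.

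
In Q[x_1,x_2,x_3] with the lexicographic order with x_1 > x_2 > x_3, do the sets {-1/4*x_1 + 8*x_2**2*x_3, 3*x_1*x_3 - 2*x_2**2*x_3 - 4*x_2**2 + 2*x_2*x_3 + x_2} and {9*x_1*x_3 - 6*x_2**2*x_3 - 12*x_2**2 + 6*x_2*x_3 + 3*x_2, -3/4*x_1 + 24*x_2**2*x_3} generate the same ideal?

Since reduced Gröbner bases are canonical representatives of ideals under a given ordering, it suffices to compute and compare them.
Buchberger on the first generating set:
f_1 = -1/4*x_1 + 8*x_2**2*x_3, LT = x_1.
f_2 = 3*x_1*x_3 - 2*x_2**2*x_3 - 4*x_2**2 + 2*x_2*x_3 + x_2, LT = x_1*x_3.

S(f_1,f_2): lcm = x_1*x_3. S = -32*x_2**2*x_3**2 + 2/3*x_2**2*x_3 + 4/3*x_2**2 - 2/3*x_2*x_3 - 1/3*x_2.
  reduce S modulo (f_1, f_2):
  remainder -32*x_2**2*x_3**2 + 2/3*x_2**2*x_3 + 4/3*x_2**2 - 2/3*x_2*x_3 - 1/3*x_2 ≠ 0; add g_3 = -32*x_2**2*x_3**2 + 2/3*x_2**2*x_3 + 4/3*x_2**2 - 2/3*x_2*x_3 - 1/3*x_2 to the basis.

The other S-polynomials (S(f_1,g_3), S(f_2,g_3)) all reduce to 0 modulo the current basis, so we have a Gröbner basis.
Inter-reduce: drop elements whose leading term is divisible by another's, tail-reduce, and make monic.
Reduced Gröbner basis: {x_1 - 32*x_2**2*x_3, x_2**2*x_3**2 - 1/48*x_2**2*x_3 - 1/24*x_2**2 + 1/48*x_2*x_3 + 1/96*x_2}.

Buchberger on the second generating set:
h_1 = 9*x_1*x_3 - 6*x_2**2*x_3 - 12*x_2**2 + 6*x_2*x_3 + 3*x_2, LT = x_1*x_3.
h_2 = -3/4*x_1 + 24*x_2**2*x_3, LT = x_1.

S(h_1,h_2): lcm = x_1*x_3. S = 32*x_2**2*x_3**2 - 2/3*x_2**2*x_3 - 4/3*x_2**2 + 2/3*x_2*x_3 + 1/3*x_2.
  reduce S modulo (h_1, h_2):
  remainder 32*x_2**2*x_3**2 - 2/3*x_2**2*x_3 - 4/3*x_2**2 + 2/3*x_2*x_3 + 1/3*x_2 ≠ 0; add k_3 = 32*x_2**2*x_3**2 - 2/3*x_2**2*x_3 - 4/3*x_2**2 + 2/3*x_2*x_3 + 1/3*x_2 to the basis.

The other S-polynomials (S(h_1,k_3), S(h_2,k_3)) all reduce to 0 modulo the current basis, so we have a Gröbner basis.
Inter-reduce: drop elements whose leading term is divisible by another's, tail-reduce, and make monic.
Reduced Gröbner basis: {x_1 - 32*x_2**2*x_3, x_2**2*x_3**2 - 1/48*x_2**2*x_3 - 1/24*x_2**2 + 1/48*x_2*x_3 + 1/96*x_2}.

Same reduced basis, so the two generating sets span the same ideal.
The same test decides containment: I ⊆ J iff every generator of I reduces to 0 modulo a Gröbner basis of J.

Yes, the ideals are equal.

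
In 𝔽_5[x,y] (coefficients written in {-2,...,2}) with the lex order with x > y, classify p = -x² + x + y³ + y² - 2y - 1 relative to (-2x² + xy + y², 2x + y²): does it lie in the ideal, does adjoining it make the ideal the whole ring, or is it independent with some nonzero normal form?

Adjoining -x² + x + y³ + y² - 2y - 1 makes the ideal the whole ring: the system is inconsistent.

First compute the reduced Gröbner basis of I by Buchberger's algorithm.
f_1 = -2x² + xy + y², LT = x².
f_2 = 2x + y², LT = x.

S(f_1,f_2): lcm = x². S = 2xy² + 2xy + 2y².
  leading term xy²: subtract (y²)·f_2 from 2xy² + 2xy + 2y² → 2xy - y⁴ + 2y²
  leading term xy: subtract (y)·f_2 from 2xy - y⁴ + 2y² → -y⁴ - y³ + 2y²
  leading term y⁴: no divisor's leading term divides it; move -y⁴ to the remainder.
  leading term y³: no divisor's leading term divides it; move -y³ to the remainder.
  leading term y²: no divisor's leading term divides it; move 2y² to the remainder.
  remainder -y⁴ - y³ + 2y² ≠ 0; add h_3 = -y⁴ - y³ + 2y² to the basis.

S(f_1,h_3): leading monomials are coprime, so the S-polynomial reduces to 0 (Buchberger's first criterion).
S(f_2,h_3): leading monomials are coprime, so the S-polynomial reduces to 0 (Buchberger's first criterion).
Every S-polynomial of the final basis reduces to 0, so we have a Gröbner basis.
Inter-reduce: drop elements whose leading term is divisible by another's, tail-reduce, and make monic.
Reduced Gröbner basis: {x - 2y², y⁴ + y³ - 2y²}.
Label its elements g_1 = x - 2y², g_2 = y⁴ + y³ - 2y².

Reduce p = -x² + x + y³ + y² - 2y - 1 modulo G:
  leading term x²: subtract (-x)·g_1 from -x² + x + y³ + y² - 2y - 1 → -2xy² + x + y³ + y² - 2y - 1
  leading term xy²: subtract (-2y²)·g_1 from -2xy² + x + y³ + y² - 2y - 1 → x + y⁴ + y³ + y² - 2y - 1
  leading term x: subtract (1)·g_1 from x + y⁴ + y³ + y² - 2y - 1 → y⁴ + y³ - 2y² - 2y - 1
  leading term y⁴: subtract (1)·g_2 from y⁴ + y³ - 2y² - 2y - 1 → -2y - 1
  leading term y: no divisor's leading term divides it; move -2y to the remainder.
  leading term 1: no divisor's leading term divides it; move -1 to the remainder.
  normal form = -2y - 1.
The normal form is nonzero, so p ∉ I. Since p minus its normal form lies in I, I + (p) = I + (r) where r = -2y - 1; decide whether this ideal is the whole ring.
Run Buchberger on G together with r (pairs among the g_i already reduce to 0 since G is a Gröbner basis):
g_1 = x - 2y², LT = x.
g_2 = y⁴ + y³ - 2y², LT = y⁴.
r = -2y - 1, LT = y.

S(g_1,g_2): leading monomials are coprime, so the S-polynomial reduces to 0 (Buchberger's first criterion).
S(g_1,r): leading monomials are coprime, so the S-polynomial reduces to 0 (Buchberger's first criterion).
S(g_2,r): lcm = y⁴. S = -2y³ - 2y².
  leading term y³: subtract (y²)·r from -2y³ - 2y² → -y²
  leading term y²: subtract (-2y)·r from -y² → -2y
  leading term y: subtract (1)·r from -2y → 1
  leading term 1: no divisor's leading term divides it; move 1 to the remainder.
  remainder 1 ≠ 0; add m_4 = 1 to the basis.

S(g_1,m_4): leading monomials are coprime, so the S-polynomial reduces to 0 (Buchberger's first criterion).
S(g_2,m_4): leading monomials are coprime, so the S-polynomial reduces to 0 (Buchberger's first criterion).
S(r,m_4): leading monomials are coprime, so the S-polynomial reduces to 0 (Buchberger's first criterion).
Every S-polynomial of the final basis reduces to 0, so we have a Gröbner basis.
Inter-reduce: drop elements whose leading term is divisible by another's, tail-reduce, and make monic.
Reduced Gröbner basis: {1}.
The reduced Gröbner basis of I + (p) is {1}: the ideal is the whole ring, so the enlarged system has no common solution — adjoining p is inconsistent.

Ideal membership is decidable via reduction modulo a Gröbner basis.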